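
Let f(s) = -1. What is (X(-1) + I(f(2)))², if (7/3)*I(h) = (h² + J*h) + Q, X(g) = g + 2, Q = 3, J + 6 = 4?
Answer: 625/49 ≈ 12.755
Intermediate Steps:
J = -2 (J = -6 + 4 = -2)
X(g) = 2 + g
I(h) = 9/7 - 6*h/7 + 3*h²/7 (I(h) = 3*((h² - 2*h) + 3)/7 = 3*(3 + h² - 2*h)/7 = 9/7 - 6*h/7 + 3*h²/7)
(X(-1) + I(f(2)))² = ((2 - 1) + (9/7 - 6/7*(-1) + (3/7)*(-1)²))² = (1 + (9/7 + 6/7 + (3/7)*1))² = (1 + (9/7 + 6/7 + 3/7))² = (1 + 18/7)² = (25/7)² = 625/49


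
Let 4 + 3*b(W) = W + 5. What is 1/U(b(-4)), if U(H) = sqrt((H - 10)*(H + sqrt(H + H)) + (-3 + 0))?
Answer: 1/sqrt(8 - 11*I*sqrt(2)) ≈ 0.2041 + 0.12454*I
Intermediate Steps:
b(W) = 1/3 + W/3 (b(W) = -4/3 + (W + 5)/3 = -4/3 + (5 + W)/3 = -4/3 + (5/3 + W/3) = 1/3 + W/3)
U(H) = sqrt(-3 + (-10 + H)*(H + sqrt(2)*sqrt(H))) (U(H) = sqrt((-10 + H)*(H + sqrt(2*H)) - 3) = sqrt((-10 + H)*(H + sqrt(2)*sqrt(H)) - 3) = sqrt(-3 + (-10 + H)*(H + sqrt(2)*sqrt(H))))
1/U(b(-4)) = 1/(sqrt(-3 + (1/3 + (1/3)*(-4))**2 - 10*(1/3 + (1/3)*(-4)) + sqrt(2)*(1/3 + (1/3)*(-4))**(3/2) - 10*sqrt(2)*sqrt(1/3 + (1/3)*(-4)))) = 1/(sqrt(-3 + (1/3 - 4/3)**2 - 10*(1/3 - 4/3) + sqrt(2)*(1/3 - 4/3)**(3/2) - 10*sqrt(2)*sqrt(1/3 - 4/3))) = 1/(sqrt(-3 + (-1)**2 - 10*(-1) + sqrt(2)*(-1)**(3/2) - 10*sqrt(2)*sqrt(-1))) = 1/(sqrt(-3 + 1 + 10 + sqrt(2)*(-I) - 10*sqrt(2)*I)) = 1/(sqrt(-3 + 1 + 10 - I*sqrt(2) - 10*I*sqrt(2))) = 1/(sqrt(8 - 11*I*sqrt(2))) = 1/sqrt(8 - 11*I*sqrt(2))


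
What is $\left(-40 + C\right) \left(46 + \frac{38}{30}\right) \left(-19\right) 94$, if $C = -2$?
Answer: $\frac{17727836}{5} \approx 3.5456 \cdot 10^{6}$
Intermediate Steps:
$\left(-40 + C\right) \left(46 + \frac{38}{30}\right) \left(-19\right) 94 = \left(-40 - 2\right) \left(46 + \frac{38}{30}\right) \left(-19\right) 94 = - 42 \left(46 + 38 \cdot \frac{1}{30}\right) \left(-19\right) 94 = - 42 \left(46 + \frac{19}{15}\right) \left(-19\right) 94 = \left(-42\right) \frac{709}{15} \left(-19\right) 94 = \left(- \frac{9926}{5}\right) \left(-19\right) 94 = \frac{188594}{5} \cdot 94 = \frac{17727836}{5}$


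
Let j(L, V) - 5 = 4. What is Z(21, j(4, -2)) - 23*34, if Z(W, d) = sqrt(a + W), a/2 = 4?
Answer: -782 + sqrt(29) ≈ -776.62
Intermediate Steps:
a = 8 (a = 2*4 = 8)
j(L, V) = 9 (j(L, V) = 5 + 4 = 9)
Z(W, d) = sqrt(8 + W)
Z(21, j(4, -2)) - 23*34 = sqrt(8 + 21) - 23*34 = sqrt(29) - 782 = -782 + sqrt(29)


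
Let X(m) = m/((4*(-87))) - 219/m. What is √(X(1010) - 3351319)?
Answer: 34*I*√5596024411290/43935 ≈ 1830.7*I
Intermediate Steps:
X(m) = -219/m - m/348 (X(m) = m/(-348) - 219/m = m*(-1/348) - 219/m = -m/348 - 219/m = -219/m - m/348)
√(X(1010) - 3351319) = √((-219/1010 - 1/348*1010) - 3351319) = √((-219*1/1010 - 505/174) - 3351319) = √((-219/1010 - 505/174) - 3351319) = √(-137039/43935 - 3351319) = √(-147240337304/43935) = 34*I*√5596024411290/43935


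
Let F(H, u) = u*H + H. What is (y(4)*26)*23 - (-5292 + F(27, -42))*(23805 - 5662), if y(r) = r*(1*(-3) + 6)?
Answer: 116104233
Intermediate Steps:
F(H, u) = H + H*u (F(H, u) = H*u + H = H + H*u)
y(r) = 3*r (y(r) = r*(-3 + 6) = r*3 = 3*r)
(y(4)*26)*23 - (-5292 + F(27, -42))*(23805 - 5662) = ((3*4)*26)*23 - (-5292 + 27*(1 - 42))*(23805 - 5662) = (12*26)*23 - (-5292 + 27*(-41))*18143 = 312*23 - (-5292 - 1107)*18143 = 7176 - (-6399)*18143 = 7176 - 1*(-116097057) = 7176 + 116097057 = 116104233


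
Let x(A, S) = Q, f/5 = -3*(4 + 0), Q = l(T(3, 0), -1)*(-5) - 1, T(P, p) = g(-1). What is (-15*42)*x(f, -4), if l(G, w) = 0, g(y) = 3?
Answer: 630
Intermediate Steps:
T(P, p) = 3
Q = -1 (Q = 0*(-5) - 1 = 0 - 1 = -1)
f = -60 (f = 5*(-3*(4 + 0)) = 5*(-3*4) = 5*(-12) = -60)
x(A, S) = -1
(-15*42)*x(f, -4) = -15*42*(-1) = -630*(-1) = 630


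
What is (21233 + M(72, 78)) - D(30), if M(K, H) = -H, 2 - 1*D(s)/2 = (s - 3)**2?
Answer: 22609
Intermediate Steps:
D(s) = 4 - 2*(-3 + s)**2 (D(s) = 4 - 2*(s - 3)**2 = 4 - 2*(-3 + s)**2)
(21233 + M(72, 78)) - D(30) = (21233 - 1*78) - (4 - 2*(-3 + 30)**2) = (21233 - 78) - (4 - 2*27**2) = 21155 - (4 - 2*729) = 21155 - (4 - 1458) = 21155 - 1*(-1454) = 21155 + 1454 = 22609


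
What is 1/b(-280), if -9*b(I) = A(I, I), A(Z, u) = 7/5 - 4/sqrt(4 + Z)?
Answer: -21735/3481 + 450*I*sqrt(69)/3481 ≈ -6.2439 + 1.0738*I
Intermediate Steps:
A(Z, u) = 7/5 - 4/sqrt(4 + Z) (A(Z, u) = 7*(1/5) - 4/sqrt(4 + Z) = 7/5 - 4/sqrt(4 + Z))
b(I) = -7/45 + 4/(9*sqrt(4 + I)) (b(I) = -(7/5 - 4/sqrt(4 + I))/9 = -7/45 + 4/(9*sqrt(4 + I)))
1/b(-280) = 1/(-7/45 + 4/(9*sqrt(4 - 280))) = 1/(-7/45 + 4/(9*sqrt(-276))) = 1/(-7/45 + 4*(-I*sqrt(69)/138)/9) = 1/(-7/45 - 2*I*sqrt(69)/621)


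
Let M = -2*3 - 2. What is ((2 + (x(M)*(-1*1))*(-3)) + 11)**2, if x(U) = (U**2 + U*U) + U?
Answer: 139129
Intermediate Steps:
M = -8 (M = -6 - 2 = -8)
x(U) = U + 2*U**2 (x(U) = (U**2 + U**2) + U = 2*U**2 + U = U + 2*U**2)
((2 + (x(M)*(-1*1))*(-3)) + 11)**2 = ((2 + ((-8*(1 + 2*(-8)))*(-1*1))*(-3)) + 11)**2 = ((2 + (-8*(1 - 16)*(-1))*(-3)) + 11)**2 = ((2 + (-8*(-15)*(-1))*(-3)) + 11)**2 = ((2 + (120*(-1))*(-3)) + 11)**2 = ((2 - 120*(-3)) + 11)**2 = ((2 + 360) + 11)**2 = (362 + 11)**2 = 373**2 = 139129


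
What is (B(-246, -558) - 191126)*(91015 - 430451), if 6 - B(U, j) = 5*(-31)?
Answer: 64820395740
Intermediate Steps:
B(U, j) = 161 (B(U, j) = 6 - 5*(-31) = 6 - 1*(-155) = 6 + 155 = 161)
(B(-246, -558) - 191126)*(91015 - 430451) = (161 - 191126)*(91015 - 430451) = -190965*(-339436) = 64820395740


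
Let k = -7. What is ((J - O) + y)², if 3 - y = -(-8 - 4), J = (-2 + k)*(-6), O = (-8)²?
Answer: 361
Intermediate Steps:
O = 64
J = 54 (J = (-2 - 7)*(-6) = -9*(-6) = 54)
y = -9 (y = 3 - (-1)*(-8 - 4) = 3 - (-1)*(-12) = 3 - 1*12 = 3 - 12 = -9)
((J - O) + y)² = ((54 - 1*64) - 9)² = ((54 - 64) - 9)² = (-10 - 9)² = (-19)² = 361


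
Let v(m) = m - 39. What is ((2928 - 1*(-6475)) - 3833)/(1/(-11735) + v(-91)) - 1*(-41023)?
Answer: 62517314723/1525551 ≈ 40980.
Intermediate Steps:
v(m) = -39 + m
((2928 - 1*(-6475)) - 3833)/(1/(-11735) + v(-91)) - 1*(-41023) = ((2928 - 1*(-6475)) - 3833)/(1/(-11735) + (-39 - 91)) - 1*(-41023) = ((2928 + 6475) - 3833)/(-1/11735 - 130) + 41023 = (9403 - 3833)/(-1525551/11735) + 41023 = 5570*(-11735/1525551) + 41023 = -65363950/1525551 + 41023 = 62517314723/1525551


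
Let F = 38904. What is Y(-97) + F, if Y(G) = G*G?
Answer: 48313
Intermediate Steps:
Y(G) = G**2
Y(-97) + F = (-97)**2 + 38904 = 9409 + 38904 = 48313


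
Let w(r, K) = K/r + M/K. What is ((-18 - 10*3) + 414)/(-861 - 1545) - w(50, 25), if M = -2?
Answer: -11471/20050 ≈ -0.57212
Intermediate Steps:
w(r, K) = -2/K + K/r (w(r, K) = K/r - 2/K = -2/K + K/r)
((-18 - 10*3) + 414)/(-861 - 1545) - w(50, 25) = ((-18 - 10*3) + 414)/(-861 - 1545) - (-2/25 + 25/50) = ((-18 - 30) + 414)/(-2406) - (-2*1/25 + 25*(1/50)) = (-48 + 414)*(-1/2406) - (-2/25 + ½) = 366*(-1/2406) - 1*21/50 = -61/401 - 21/50 = -11471/20050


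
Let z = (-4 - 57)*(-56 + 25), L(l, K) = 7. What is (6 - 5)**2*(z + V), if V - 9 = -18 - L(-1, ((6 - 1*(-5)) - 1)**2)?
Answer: 1875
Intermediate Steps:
z = 1891 (z = -61*(-31) = 1891)
V = -16 (V = 9 + (-18 - 1*7) = 9 + (-18 - 7) = 9 - 25 = -16)
(6 - 5)**2*(z + V) = (6 - 5)**2*(1891 - 16) = 1**2*1875 = 1*1875 = 1875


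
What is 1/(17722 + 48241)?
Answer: 1/65963 ≈ 1.5160e-5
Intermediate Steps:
1/(17722 + 48241) = 1/65963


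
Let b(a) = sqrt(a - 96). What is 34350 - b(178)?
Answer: 34350 - sqrt(82) ≈ 34341.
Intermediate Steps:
b(a) = sqrt(-96 + a)
34350 - b(178) = 34350 - sqrt(-96 + 178) = 34350 - sqrt(82)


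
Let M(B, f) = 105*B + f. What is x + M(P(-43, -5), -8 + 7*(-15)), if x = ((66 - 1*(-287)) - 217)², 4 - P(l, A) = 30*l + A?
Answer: 154778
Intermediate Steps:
P(l, A) = 4 - A - 30*l (P(l, A) = 4 - (30*l + A) = 4 - (A + 30*l) = 4 + (-A - 30*l) = 4 - A - 30*l)
M(B, f) = f + 105*B
x = 18496 (x = ((66 + 287) - 217)² = (353 - 217)² = 136² = 18496)
x + M(P(-43, -5), -8 + 7*(-15)) = 18496 + ((-8 + 7*(-15)) + 105*(4 - 1*(-5) - 30*(-43))) = 18496 + ((-8 - 105) + 105*(4 + 5 + 1290)) = 18496 + (-113 + 105*1299) = 18496 + (-113 + 136395) = 18496 + 136282 = 154778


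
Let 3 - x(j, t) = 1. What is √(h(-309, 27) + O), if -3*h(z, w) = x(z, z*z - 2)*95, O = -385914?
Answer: 2*I*√868449/3 ≈ 621.27*I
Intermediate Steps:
x(j, t) = 2 (x(j, t) = 3 - 1*1 = 3 - 1 = 2)
h(z, w) = -190/3 (h(z, w) = -2*95/3 = -⅓*190 = -190/3)
√(h(-309, 27) + O) = √(-190/3 - 385914) = √(-1157932/3) = 2*I*√868449/3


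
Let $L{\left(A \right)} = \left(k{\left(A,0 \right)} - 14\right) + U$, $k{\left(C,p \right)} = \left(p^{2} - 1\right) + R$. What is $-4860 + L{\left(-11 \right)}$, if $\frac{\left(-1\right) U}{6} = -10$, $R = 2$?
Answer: $-4813$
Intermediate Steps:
$k{\left(C,p \right)} = 1 + p^{2}$ ($k{\left(C,p \right)} = \left(p^{2} - 1\right) + 2 = \left(-1 + p^{2}\right) + 2 = 1 + p^{2}$)
$U = 60$ ($U = \left(-6\right) \left(-10\right) = 60$)
$L{\left(A \right)} = 47$ ($L{\left(A \right)} = \left(\left(1 + 0^{2}\right) - 14\right) + 60 = \left(\left(1 + 0\right) - 14\right) + 60 = \left(1 - 14\right) + 60 = -13 + 60 = 47$)
$-4860 + L{\left(-11 \right)} = -4860 + 47 = -4813$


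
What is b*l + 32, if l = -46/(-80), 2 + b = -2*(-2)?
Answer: 663/20 ≈ 33.150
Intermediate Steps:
b = 2 (b = -2 - 2*(-2) = -2 + 4 = 2)
l = 23/40 (l = -46*(-1/80) = 23/40 ≈ 0.57500)
b*l + 32 = 2*(23/40) + 32 = 23/20 + 32 = 663/20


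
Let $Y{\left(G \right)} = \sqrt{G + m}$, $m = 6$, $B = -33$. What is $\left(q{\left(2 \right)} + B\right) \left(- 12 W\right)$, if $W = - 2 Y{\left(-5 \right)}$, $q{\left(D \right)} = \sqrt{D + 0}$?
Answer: $-792 + 24 \sqrt{2} \approx -758.06$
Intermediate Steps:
$Y{\left(G \right)} = \sqrt{6 + G}$ ($Y{\left(G \right)} = \sqrt{G + 6} = \sqrt{6 + G}$)
$q{\left(D \right)} = \sqrt{D}$
$W = -2$ ($W = - 2 \sqrt{6 - 5} = - 2 \sqrt{1} = \left(-2\right) 1 = -2$)
$\left(q{\left(2 \right)} + B\right) \left(- 12 W\right) = \left(\sqrt{2} - 33\right) \left(\left(-12\right) \left(-2\right)\right) = \left(-33 + \sqrt{2}\right) 24 = -792 + 24 \sqrt{2}$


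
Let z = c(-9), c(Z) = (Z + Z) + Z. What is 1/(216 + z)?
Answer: 1/189 ≈ 0.0052910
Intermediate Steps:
c(Z) = 3*Z (c(Z) = 2*Z + Z = 3*Z)
z = -27 (z = 3*(-9) = -27)
1/(216 + z) = 1/(216 - 27) = 1/189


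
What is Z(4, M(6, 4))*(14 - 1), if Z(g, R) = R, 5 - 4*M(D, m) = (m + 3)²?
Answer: -143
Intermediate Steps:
M(D, m) = 5/4 - (3 + m)²/4 (M(D, m) = 5/4 - (m + 3)²/4 = 5/4 - (3 + m)²/4)
Z(4, M(6, 4))*(14 - 1) = (5/4 - (3 + 4)²/4)*(14 - 1) = (5/4 - ¼*7²)*13 = (5/4 - ¼*49)*13 = (5/4 - 49/4)*13 = -11*13 = -143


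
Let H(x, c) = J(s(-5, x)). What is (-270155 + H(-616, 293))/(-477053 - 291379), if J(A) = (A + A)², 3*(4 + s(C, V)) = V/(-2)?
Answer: 2080931/6915888 ≈ 0.30089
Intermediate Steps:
s(C, V) = -4 - V/6 (s(C, V) = -4 + (V/(-2))/3 = -4 + (V*(-½))/3 = -4 + (-V/2)/3 = -4 - V/6)
J(A) = 4*A² (J(A) = (2*A)² = 4*A²)
H(x, c) = 4*(-4 - x/6)²
(-270155 + H(-616, 293))/(-477053 - 291379) = (-270155 + (24 - 616)²/9)/(-477053 - 291379) = (-270155 + (⅑)*(-592)²)/(-768432) = (-270155 + (⅑)*350464)*(-1/768432) = (-270155 + 350464/9)*(-1/768432) = -2080931/9*(-1/768432) = 2080931/6915888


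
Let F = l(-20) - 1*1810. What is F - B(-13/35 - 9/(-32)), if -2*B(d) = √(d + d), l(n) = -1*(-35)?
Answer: -1775 + I*√3535/280 ≈ -1775.0 + 0.21234*I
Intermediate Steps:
l(n) = 35
F = -1775 (F = 35 - 1*1810 = 35 - 1810 = -1775)
B(d) = -√2*√d/2 (B(d) = -√(d + d)/2 = -√2*√d/2)
F - B(-13/35 - 9/(-32)) = -1775 - (-1)*√2*√(-13/35 - 9/(-32))/2 = -1775 - (-1)*√2*√(-13*1/35 - 9*(-1/32))/2 = -1775 - (-1)*√2*√(-13/35 + 9/32)/2 = -1775 - (-1)*√2*√(-101/1120)/2 = -1775 - (-1)*√2*I*√7070/280/2 = -1775 - (-1)*I*√3535/280 = -1775 + I*√3535/280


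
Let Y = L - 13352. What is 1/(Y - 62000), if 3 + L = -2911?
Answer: -1/78266 ≈ -1.2777e-5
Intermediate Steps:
L = -2914 (L = -3 - 2911 = -2914)
Y = -16266 (Y = -2914 - 13352 = -16266)
1/(Y - 62000) = 1/(-16266 - 62000) = 1/(-78266) = -1/78266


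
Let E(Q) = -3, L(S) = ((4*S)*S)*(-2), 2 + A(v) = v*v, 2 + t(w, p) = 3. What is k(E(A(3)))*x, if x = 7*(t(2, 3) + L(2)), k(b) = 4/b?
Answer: 868/3 ≈ 289.33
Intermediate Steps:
t(w, p) = 1 (t(w, p) = -2 + 3 = 1)
A(v) = -2 + v² (A(v) = -2 + v*v = -2 + v²)
L(S) = -8*S² (L(S) = (4*S²)*(-2) = -8*S²)
x = -217 (x = 7*(1 - 8*2²) = 7*(1 - 8*4) = 7*(1 - 32) = 7*(-31) = -217)
k(E(A(3)))*x = (4/(-3))*(-217) = (4*(-⅓))*(-217) = -4/3*(-217) = 868/3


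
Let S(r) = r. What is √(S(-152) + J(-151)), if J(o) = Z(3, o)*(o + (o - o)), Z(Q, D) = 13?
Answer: 3*I*√235 ≈ 45.989*I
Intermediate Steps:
J(o) = 13*o (J(o) = 13*(o + (o - o)) = 13*(o + 0) = 13*o)
√(S(-152) + J(-151)) = √(-152 + 13*(-151)) = √(-152 - 1963) = √(-2115) = 3*I*√235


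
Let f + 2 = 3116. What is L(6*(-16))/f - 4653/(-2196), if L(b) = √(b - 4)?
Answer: 517/244 + 5*I/1557 ≈ 2.1189 + 0.0032113*I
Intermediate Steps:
L(b) = √(-4 + b)
f = 3114 (f = -2 + 3116 = 3114)
L(6*(-16))/f - 4653/(-2196) = √(-4 + 6*(-16))/3114 - 4653/(-2196) = √(-4 - 96)*(1/3114) - 4653*(-1/2196) = √(-100)*(1/3114) + 517/244 = (10*I)*(1/3114) + 517/244 = 5*I/1557 + 517/244 = 517/244 + 5*I/1557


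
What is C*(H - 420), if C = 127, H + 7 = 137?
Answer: -36830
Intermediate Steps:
H = 130 (H = -7 + 137 = 130)
C*(H - 420) = 127*(130 - 420) = 127*(-290) = -36830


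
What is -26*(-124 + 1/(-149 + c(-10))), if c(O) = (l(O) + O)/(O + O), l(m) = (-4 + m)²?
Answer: 5103852/1583 ≈ 3224.2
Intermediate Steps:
c(O) = (O + (-4 + O)²)/(2*O) (c(O) = ((-4 + O)² + O)/(O + O) = (O + (-4 + O)²)/((2*O)) = (O + (-4 + O)²)*(1/(2*O)) = (O + (-4 + O)²)/(2*O))
-26*(-124 + 1/(-149 + c(-10))) = -26*(-124 + 1/(-149 + (½)*(-10 + (-4 - 10)²)/(-10))) = -26*(-124 + 1/(-149 + (½)*(-⅒)*(-10 + (-14)²))) = -26*(-124 + 1/(-149 + (½)*(-⅒)*(-10 + 196))) = -26*(-124 + 1/(-149 + (½)*(-⅒)*186)) = -26*(-124 + 1/(-149 - 93/10)) = -26*(-124 + 1/(-1583/10)) = -26*(-124 - 10/1583) = -26*(-196302/1583) = 5103852/1583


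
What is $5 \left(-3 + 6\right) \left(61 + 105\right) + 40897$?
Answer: $43387$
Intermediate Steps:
$5 \left(-3 + 6\right) \left(61 + 105\right) + 40897 = 5 \cdot 3 \cdot 166 + 40897 = 15 \cdot 166 + 40897 = 2490 + 40897 = 43387$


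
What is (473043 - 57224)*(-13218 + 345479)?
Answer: 138160436759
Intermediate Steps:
(473043 - 57224)*(-13218 + 345479) = 415819*332261 = 138160436759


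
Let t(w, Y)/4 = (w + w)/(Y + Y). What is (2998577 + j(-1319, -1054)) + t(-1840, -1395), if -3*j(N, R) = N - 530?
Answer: 836776412/279 ≈ 2.9992e+6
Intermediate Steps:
t(w, Y) = 4*w/Y (t(w, Y) = 4*((w + w)/(Y + Y)) = 4*((2*w)/((2*Y))) = 4*((2*w)*(1/(2*Y))) = 4*(w/Y) = 4*w/Y)
j(N, R) = 530/3 - N/3 (j(N, R) = -(N - 530)/3 = -(-530 + N)/3 = 530/3 - N/3)
(2998577 + j(-1319, -1054)) + t(-1840, -1395) = (2998577 + (530/3 - ⅓*(-1319))) + 4*(-1840)/(-1395) = (2998577 + (530/3 + 1319/3)) + 4*(-1840)*(-1/1395) = (2998577 + 1849/3) + 1472/279 = 8997580/3 + 1472/279 = 836776412/279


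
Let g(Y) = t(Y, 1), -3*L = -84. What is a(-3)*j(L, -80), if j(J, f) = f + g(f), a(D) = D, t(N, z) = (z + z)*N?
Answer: 720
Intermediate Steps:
L = 28 (L = -⅓*(-84) = 28)
t(N, z) = 2*N*z (t(N, z) = (2*z)*N = 2*N*z)
g(Y) = 2*Y (g(Y) = 2*Y*1 = 2*Y)
j(J, f) = 3*f (j(J, f) = f + 2*f = 3*f)
a(-3)*j(L, -80) = -9*(-80) = -3*(-240) = 720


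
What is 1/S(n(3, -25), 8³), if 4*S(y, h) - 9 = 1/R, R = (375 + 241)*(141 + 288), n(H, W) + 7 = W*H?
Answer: 1057056/2378377 ≈ 0.44444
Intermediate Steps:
n(H, W) = -7 + H*W (n(H, W) = -7 + W*H = -7 + H*W)
R = 264264 (R = 616*429 = 264264)
S(y, h) = 2378377/1057056 (S(y, h) = 9/4 + (¼)/264264 = 9/4 + (¼)*(1/264264) = 9/4 + 1/1057056 = 2378377/1057056)
1/S(n(3, -25), 8³) = 1/(2378377/1057056) = 1057056/2378377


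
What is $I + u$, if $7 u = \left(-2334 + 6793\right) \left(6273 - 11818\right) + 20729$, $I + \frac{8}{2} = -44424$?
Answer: $- \frac{25015422}{7} \approx -3.5736 \cdot 10^{6}$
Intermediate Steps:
$I = -44428$ ($I = -4 - 44424 = -44428$)
$u = - \frac{24704426}{7}$ ($u = \frac{\left(-2334 + 6793\right) \left(6273 - 11818\right) + 20729}{7} = \frac{4459 \left(-5545\right) + 20729}{7} = \frac{-24725155 + 20729}{7} = \frac{1}{7} \left(-24704426\right) = - \frac{24704426}{7} \approx -3.5292 \cdot 10^{6}$)
$I + u = -44428 - \frac{24704426}{7} = - \frac{25015422}{7}$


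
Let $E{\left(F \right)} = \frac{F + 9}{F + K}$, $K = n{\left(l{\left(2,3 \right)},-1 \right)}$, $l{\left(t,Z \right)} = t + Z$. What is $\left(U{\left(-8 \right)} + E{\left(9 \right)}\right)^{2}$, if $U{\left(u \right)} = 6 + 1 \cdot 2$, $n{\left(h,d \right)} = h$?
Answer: $\frac{4225}{49} \approx 86.224$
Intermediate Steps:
$l{\left(t,Z \right)} = Z + t$
$K = 5$ ($K = 3 + 2 = 5$)
$E{\left(F \right)} = \frac{9 + F}{5 + F}$ ($E{\left(F \right)} = \frac{F + 9}{F + 5} = \frac{9 + F}{5 + F}$)
$U{\left(u \right)} = 8$ ($U{\left(u \right)} = 6 + 2 = 8$)
$\left(U{\left(-8 \right)} + E{\left(9 \right)}\right)^{2} = \left(8 + \frac{9 + 9}{5 + 9}\right)^{2} = \left(8 + \frac{1}{14} \cdot 18\right)^{2} = \left(8 + \frac{9}{7}\right)^{2} = \left(\frac{65}{7}\right)^{2} = \frac{4225}{49}$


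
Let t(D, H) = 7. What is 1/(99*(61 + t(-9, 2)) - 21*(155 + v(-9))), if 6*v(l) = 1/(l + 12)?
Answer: 6/20855 ≈ 0.00028770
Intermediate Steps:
v(l) = 1/(6*(12 + l)) (v(l) = 1/(6*(l + 12)) = 1/(6*(12 + l)))
1/(99*(61 + t(-9, 2)) - 21*(155 + v(-9))) = 1/(99*(61 + 7) - 21*(155 + 1/(6*(12 - 9)))) = 1/(99*68 - 21*(155 + (1/6)/3)) = 1/(6732 - 21*(155 + (1/6)*(1/3))) = 1/(6732 - 21*(155 + 1/18)) = 1/(6732 - 21*2791/18) = 1/(6732 - 19537/6) = 1/(20855/6) = 6/20855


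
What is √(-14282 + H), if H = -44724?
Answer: I*√59006 ≈ 242.91*I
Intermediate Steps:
√(-14282 + H) = √(-14282 - 44724) = √(-59006) = I*√59006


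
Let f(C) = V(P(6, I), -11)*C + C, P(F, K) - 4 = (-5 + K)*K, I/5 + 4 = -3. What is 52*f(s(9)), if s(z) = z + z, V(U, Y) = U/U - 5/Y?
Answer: 25272/11 ≈ 2297.5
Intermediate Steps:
I = -35 (I = -20 + 5*(-3) = -20 - 15 = -35)
P(F, K) = 4 + K*(-5 + K) (P(F, K) = 4 + (-5 + K)*K = 4 + K*(-5 + K))
V(U, Y) = 1 - 5/Y
s(z) = 2*z
f(C) = 27*C/11 (f(C) = ((-5 - 11)/(-11))*C + C = (-1/11*(-16))*C + C = 16*C/11 + C = 27*C/11)
52*f(s(9)) = 52*(27*(2*9)/11) = 52*((27/11)*18) = 52*(486/11) = 25272/11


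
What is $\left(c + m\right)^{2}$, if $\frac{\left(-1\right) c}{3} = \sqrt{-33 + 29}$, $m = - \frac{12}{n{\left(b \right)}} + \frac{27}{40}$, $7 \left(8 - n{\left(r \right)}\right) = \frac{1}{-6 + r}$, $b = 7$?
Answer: $- \frac{273159}{7744} + \frac{225 i}{22} \approx -35.274 + 10.227 i$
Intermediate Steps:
$n{\left(r \right)} = 8 - \frac{1}{7 \left(-6 + r\right)}$
$m = - \frac{75}{88}$ ($m = - \frac{12}{\frac{1}{7} \frac{1}{-6 + 7} \left(-337 + 56 \cdot 7\right)} + \frac{27}{40} = - \frac{12}{\frac{1}{7} \cdot 1^{-1} \left(-337 + 392\right)} + 27 \cdot \frac{1}{40} = - \frac{12}{\frac{1}{7} \cdot 1 \cdot 55} + \frac{27}{40} = - \frac{12}{\frac{55}{7}} + \frac{27}{40} = \left(-12\right) \frac{7}{55} + \frac{27}{40} = - \frac{84}{55} + \frac{27}{40} = - \frac{75}{88} \approx -0.85227$)
$c = - 6 i$ ($c = - 3 \sqrt{-33 + 29} = - 3 \sqrt{-4} = - 3 \cdot 2 i = - 6 i \approx - 6.0 i$)
$\left(c + m\right)^{2} = \left(- 6 i - \frac{75}{88}\right)^{2} = \left(- \frac{75}{88} - 6 i\right)^{2}$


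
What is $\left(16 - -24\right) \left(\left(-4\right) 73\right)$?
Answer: $-11680$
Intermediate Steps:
$\left(16 - -24\right) \left(\left(-4\right) 73\right) = \left(16 + 24\right) \left(-292\right) = 40 \left(-292\right) = -11680$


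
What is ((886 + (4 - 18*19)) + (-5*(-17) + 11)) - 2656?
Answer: -2012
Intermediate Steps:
((886 + (4 - 18*19)) + (-5*(-17) + 11)) - 2656 = ((886 + (4 - 342)) + (85 + 11)) - 2656 = ((886 - 338) + 96) - 2656 = (548 + 96) - 2656 = 644 - 2656 = -2012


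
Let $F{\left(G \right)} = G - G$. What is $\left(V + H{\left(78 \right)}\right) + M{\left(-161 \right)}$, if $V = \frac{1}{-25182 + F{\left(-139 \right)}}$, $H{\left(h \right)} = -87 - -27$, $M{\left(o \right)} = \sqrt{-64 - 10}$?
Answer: $- \frac{1510921}{25182} + i \sqrt{74} \approx -60.0 + 8.6023 i$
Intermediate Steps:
$M{\left(o \right)} = i \sqrt{74}$ ($M{\left(o \right)} = \sqrt{-64 - 10} = \sqrt{-74} = i \sqrt{74}$)
$F{\left(G \right)} = 0$
$H{\left(h \right)} = -60$ ($H{\left(h \right)} = -87 + 27 = -60$)
$V = - \frac{1}{25182}$ ($V = \frac{1}{-25182 + 0} = \frac{1}{-25182} = - \frac{1}{25182} \approx -3.9711 \cdot 10^{-5}$)
$\left(V + H{\left(78 \right)}\right) + M{\left(-161 \right)} = \left(- \frac{1}{25182} - 60\right) + i \sqrt{74} = - \frac{1510921}{25182} + i \sqrt{74}$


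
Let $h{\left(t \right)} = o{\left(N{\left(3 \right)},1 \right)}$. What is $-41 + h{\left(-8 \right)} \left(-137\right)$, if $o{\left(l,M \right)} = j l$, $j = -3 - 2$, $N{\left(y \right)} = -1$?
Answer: $-726$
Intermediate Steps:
$j = -5$
$o{\left(l,M \right)} = - 5 l$
$h{\left(t \right)} = 5$ ($h{\left(t \right)} = \left(-5\right) \left(-1\right) = 5$)
$-41 + h{\left(-8 \right)} \left(-137\right) = -41 + 5 \left(-137\right) = -41 - 685 = -726$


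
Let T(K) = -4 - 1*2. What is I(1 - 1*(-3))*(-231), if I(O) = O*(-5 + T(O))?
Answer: 10164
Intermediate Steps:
T(K) = -6 (T(K) = -4 - 2 = -6)
I(O) = -11*O (I(O) = O*(-5 - 6) = O*(-11) = -11*O)
I(1 - 1*(-3))*(-231) = -11*(1 - 1*(-3))*(-231) = -11*(1 + 3)*(-231) = -11*4*(-231) = -44*(-231) = 10164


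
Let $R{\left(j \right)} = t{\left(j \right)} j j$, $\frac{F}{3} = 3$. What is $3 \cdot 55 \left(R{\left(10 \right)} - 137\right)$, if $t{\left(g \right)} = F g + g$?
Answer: $1627395$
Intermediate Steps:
$F = 9$ ($F = 3 \cdot 3 = 9$)
$t{\left(g \right)} = 10 g$ ($t{\left(g \right)} = 9 g + g = 10 g$)
$R{\left(j \right)} = 10 j^{3}$ ($R{\left(j \right)} = 10 j j j = 10 j^{2} j = 10 j^{3}$)
$3 \cdot 55 \left(R{\left(10 \right)} - 137\right) = 3 \cdot 55 \left(10 \cdot 10^{3} - 137\right) = 165 \left(10 \cdot 1000 - 137\right) = 165 \left(10000 - 137\right) = 165 \cdot 9863 = 1627395$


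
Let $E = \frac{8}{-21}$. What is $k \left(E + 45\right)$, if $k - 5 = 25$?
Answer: $\frac{9370}{7} \approx 1338.6$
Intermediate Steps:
$k = 30$ ($k = 5 + 25 = 30$)
$E = - \frac{8}{21}$ ($E = 8 \left(- \frac{1}{21}\right) = - \frac{8}{21} \approx -0.38095$)
$k \left(E + 45\right) = 30 \left(- \frac{8}{21} + 45\right) = 30 \cdot \frac{937}{21} = \frac{9370}{7}$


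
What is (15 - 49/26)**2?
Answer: 116281/676 ≈ 172.01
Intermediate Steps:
(15 - 49/26)**2 = (341/26)**2 = 116281/676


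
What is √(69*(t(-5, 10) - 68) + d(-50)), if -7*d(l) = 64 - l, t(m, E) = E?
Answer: 4*I*√12306/7 ≈ 63.39*I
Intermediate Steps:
d(l) = -64/7 + l/7 (d(l) = -(64 - l)/7 = -64/7 + l/7)
√(69*(t(-5, 10) - 68) + d(-50)) = √(69*(10 - 68) + (-64/7 + (⅐)*(-50))) = √(69*(-58) + (-64/7 - 50/7)) = √(-4002 - 114/7) = √(-28128/7) = 4*I*√12306/7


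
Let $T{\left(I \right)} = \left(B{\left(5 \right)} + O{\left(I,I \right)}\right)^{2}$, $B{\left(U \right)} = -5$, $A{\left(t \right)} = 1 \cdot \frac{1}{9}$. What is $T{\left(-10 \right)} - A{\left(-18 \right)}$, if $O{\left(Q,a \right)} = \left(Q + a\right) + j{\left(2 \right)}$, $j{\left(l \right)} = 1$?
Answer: $\frac{5183}{9} \approx 575.89$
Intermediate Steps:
$A{\left(t \right)} = \frac{1}{9}$ ($A{\left(t \right)} = 1 \cdot \frac{1}{9} = \frac{1}{9}$)
$O{\left(Q,a \right)} = 1 + Q + a$ ($O{\left(Q,a \right)} = \left(Q + a\right) + 1 = 1 + Q + a$)
$T{\left(I \right)} = \left(-4 + 2 I\right)^{2}$ ($T{\left(I \right)} = \left(-5 + \left(1 + I + I\right)\right)^{2} = \left(-5 + \left(1 + 2 I\right)\right)^{2} = \left(-4 + 2 I\right)^{2}$)
$T{\left(-10 \right)} - A{\left(-18 \right)} = 4 \left(-2 - 10\right)^{2} - \frac{1}{9} = 4 \left(-12\right)^{2} - \frac{1}{9} = 4 \cdot 144 - \frac{1}{9} = 576 - \frac{1}{9} = \frac{5183}{9}$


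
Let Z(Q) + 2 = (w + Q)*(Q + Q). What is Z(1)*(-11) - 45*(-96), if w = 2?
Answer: 4276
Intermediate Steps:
Z(Q) = -2 + 2*Q*(2 + Q) (Z(Q) = -2 + (2 + Q)*(Q + Q) = -2 + (2 + Q)*(2*Q) = -2 + 2*Q*(2 + Q))
Z(1)*(-11) - 45*(-96) = (-2 + 2*1² + 4*1)*(-11) - 45*(-96) = (-2 + 2*1 + 4)*(-11) + 4320 = (-2 + 2 + 4)*(-11) + 4320 = 4*(-11) + 4320 = -44 + 4320 = 4276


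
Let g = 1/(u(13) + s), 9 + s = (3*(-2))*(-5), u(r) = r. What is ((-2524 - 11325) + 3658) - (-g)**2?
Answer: -11780797/1156 ≈ -10191.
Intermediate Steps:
s = 21 (s = -9 + (3*(-2))*(-5) = -9 - 6*(-5) = -9 + 30 = 21)
g = 1/34 (g = 1/(13 + 21) = 1/34 ≈ 0.029412)
((-2524 - 11325) + 3658) - (-g)**2 = ((-2524 - 11325) + 3658) - (-1*1/34)**2 = (-13849 + 3658) - (-1/34)**2 = -10191 - 1*1/1156 = -10191 - 1/1156 = -11780797/1156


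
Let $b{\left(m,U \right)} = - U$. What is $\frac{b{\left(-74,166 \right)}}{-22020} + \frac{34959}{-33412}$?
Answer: $- \frac{191062697}{183933060} \approx -1.0388$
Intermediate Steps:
$\frac{b{\left(-74,166 \right)}}{-22020} + \frac{34959}{-33412} = \frac{\left(-1\right) 166}{-22020} + \frac{34959}{-33412} = \left(-166\right) \left(- \frac{1}{22020}\right) + 34959 \left(- \frac{1}{33412}\right) = \frac{83}{11010} - \frac{34959}{33412} = - \frac{191062697}{183933060}$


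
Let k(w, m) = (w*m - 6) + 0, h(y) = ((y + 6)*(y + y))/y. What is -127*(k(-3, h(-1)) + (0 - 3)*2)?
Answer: 5334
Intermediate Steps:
h(y) = 12 + 2*y (h(y) = ((6 + y)*(2*y))/y = (2*y*(6 + y))/y = 12 + 2*y)
k(w, m) = -6 + m*w (k(w, m) = (m*w - 6) + 0 = (-6 + m*w) + 0 = -6 + m*w)
-127*(k(-3, h(-1)) + (0 - 3)*2) = -127*((-6 + (12 + 2*(-1))*(-3)) + (0 - 3)*2) = -127*((-6 + (12 - 2)*(-3)) - 3*2) = -127*((-6 + 10*(-3)) - 6) = -127*((-6 - 30) - 6) = -127*(-36 - 6) = -127*(-42) = 5334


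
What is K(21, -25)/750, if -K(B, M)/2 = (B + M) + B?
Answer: -17/375 ≈ -0.045333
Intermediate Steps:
K(B, M) = -4*B - 2*M (K(B, M) = -2*((B + M) + B) = -2*(M + 2*B) = -4*B - 2*M)
K(21, -25)/750 = (-4*21 - 2*(-25))/750 = (-84 + 50)*(1/750) = -34*1/750 = -17/375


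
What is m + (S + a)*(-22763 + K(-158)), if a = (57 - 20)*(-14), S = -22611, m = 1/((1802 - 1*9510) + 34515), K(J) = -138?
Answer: 14199057477804/26807 ≈ 5.2968e+8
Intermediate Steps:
m = 1/26807 (m = 1/((1802 - 9510) + 34515) = 1/(-7708 + 34515) = 1/26807 ≈ 3.7304e-5)
a = -518 (a = 37*(-14) = -518)
m + (S + a)*(-22763 + K(-158)) = 1/26807 + (-22611 - 518)*(-22763 - 138) = 1/26807 - 23129*(-22901) = 1/26807 + 529677229 = 14199057477804/26807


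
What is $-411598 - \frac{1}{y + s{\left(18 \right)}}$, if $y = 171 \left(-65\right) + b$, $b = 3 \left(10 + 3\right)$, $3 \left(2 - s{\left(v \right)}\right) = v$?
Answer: $- \frac{4560505839}{11080} \approx -4.116 \cdot 10^{5}$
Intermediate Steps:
$s{\left(v \right)} = 2 - \frac{v}{3}$
$b = 39$ ($b = 3 \cdot 13 = 39$)
$y = -11076$ ($y = 171 \left(-65\right) + 39 = -11115 + 39 = -11076$)
$-411598 - \frac{1}{y + s{\left(18 \right)}} = -411598 - \frac{1}{-11076 + \left(2 - 6\right)} = -411598 - \frac{1}{-11076 - 4} = -411598 - \frac{1}{-11080} = -411598 - - \frac{1}{11080} = -411598 + \frac{1}{11080} = - \frac{4560505839}{11080}$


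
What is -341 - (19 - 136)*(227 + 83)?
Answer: 35929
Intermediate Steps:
-341 - (19 - 136)*(227 + 83) = -341 - (-117)*310 = -341 - 1*(-36270) = -341 + 36270 = 35929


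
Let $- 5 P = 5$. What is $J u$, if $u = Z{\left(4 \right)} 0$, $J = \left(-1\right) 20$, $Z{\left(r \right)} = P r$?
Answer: $0$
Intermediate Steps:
$P = -1$ ($P = \left(- \frac{1}{5}\right) 5 = -1$)
$Z{\left(r \right)} = - r$
$J = -20$
$u = 0$ ($u = \left(-1\right) 4 \cdot 0 = \left(-4\right) 0 = 0$)
$J u = \left(-20\right) 0 = 0$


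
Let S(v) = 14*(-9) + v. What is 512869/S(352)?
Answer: 512869/226 ≈ 2269.3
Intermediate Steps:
S(v) = -126 + v
512869/S(352) = 512869/(-126 + 352) = 512869/226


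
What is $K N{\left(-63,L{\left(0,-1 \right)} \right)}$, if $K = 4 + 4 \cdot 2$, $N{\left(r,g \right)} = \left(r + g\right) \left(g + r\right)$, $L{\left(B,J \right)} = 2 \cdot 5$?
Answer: $33708$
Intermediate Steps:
$L{\left(B,J \right)} = 10$
$N{\left(r,g \right)} = \left(g + r\right)^{2}$ ($N{\left(r,g \right)} = \left(g + r\right) \left(g + r\right) = \left(g + r\right)^{2}$)
$K = 12$ ($K = 4 + 8 = 12$)
$K N{\left(-63,L{\left(0,-1 \right)} \right)} = 12 \left(10 - 63\right)^{2} = 12 \left(-53\right)^{2} = 12 \cdot 2809 = 33708$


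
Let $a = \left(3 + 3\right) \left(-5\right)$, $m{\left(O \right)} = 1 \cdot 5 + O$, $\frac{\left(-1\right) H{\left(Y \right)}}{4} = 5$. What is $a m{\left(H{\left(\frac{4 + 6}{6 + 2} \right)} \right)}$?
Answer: $450$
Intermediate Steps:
$H{\left(Y \right)} = -20$ ($H{\left(Y \right)} = \left(-4\right) 5 = -20$)
$m{\left(O \right)} = 5 + O$
$a = -30$ ($a = 6 \left(-5\right) = -30$)
$a m{\left(H{\left(\frac{4 + 6}{6 + 2} \right)} \right)} = - 30 \left(5 - 20\right) = \left(-30\right) \left(-15\right) = 450$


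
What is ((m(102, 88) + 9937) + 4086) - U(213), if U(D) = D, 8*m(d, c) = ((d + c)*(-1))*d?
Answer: 22775/2 ≈ 11388.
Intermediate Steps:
m(d, c) = d*(-c - d)/8 (m(d, c) = (((d + c)*(-1))*d)/8 = (((c + d)*(-1))*d)/8 = ((-c - d)*d)/8 = (d*(-c - d))/8 = d*(-c - d)/8)
((m(102, 88) + 9937) + 4086) - U(213) = ((-⅛*102*(88 + 102) + 9937) + 4086) - 1*213 = ((-⅛*102*190 + 9937) + 4086) - 213 = ((-4845/2 + 9937) + 4086) - 213 = (15029/2 + 4086) - 213 = 23201/2 - 213 = 22775/2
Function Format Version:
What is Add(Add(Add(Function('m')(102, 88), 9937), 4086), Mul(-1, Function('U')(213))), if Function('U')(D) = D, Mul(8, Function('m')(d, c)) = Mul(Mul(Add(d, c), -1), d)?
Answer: Rational(22775, 2) ≈ 11388.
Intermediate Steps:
Function('m')(d, c) = Mul(Rational(1, 8), d, Add(Mul(-1, c), Mul(-1, d))) (Function('m')(d, c) = Mul(Rational(1, 8), Mul(Mul(Add(d, c), -1), d)) = Mul(Rational(1, 8), Mul(Mul(Add(c, d), -1), d)) = Mul(Rational(1, 8), Mul(Add(Mul(-1, c), Mul(-1, d)), d)) = Mul(Rational(1, 8), Mul(d, Add(Mul(-1, c), Mul(-1, d)))) = Mul(Rational(1, 8), d, Add(Mul(-1, c), Mul(-1, d))))
Add(Add(Add(Function('m')(102, 88), 9937), 4086), Mul(-1, Function('U')(213))) = Add(Add(Add(Mul(Rational(-1, 8), 102, Add(88, 102)), 9937), 4086), Mul(-1, 213)) = Add(Add(Add(Mul(Rational(-1, 8), 102, 190), 9937), 4086), -213) = Add(Add(Add(Rational(-4845, 2), 9937), 4086), -213) = Add(Add(Rational(15029, 2), 4086), -213) = Add(Rational(23201, 2), -213) = Rational(22775, 2)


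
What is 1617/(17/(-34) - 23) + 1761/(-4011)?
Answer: -4351447/62839 ≈ -69.248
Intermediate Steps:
1617/(17/(-34) - 23) + 1761/(-4011) = 1617/(-1/34*17 - 23) + 1761*(-1/4011) = 1617/(-1/2 - 23) - 587/1337 = 1617/(-47/2) - 587/1337 = 1617*(-2/47) - 587/1337 = -3234/47 - 587/1337 = -4351447/62839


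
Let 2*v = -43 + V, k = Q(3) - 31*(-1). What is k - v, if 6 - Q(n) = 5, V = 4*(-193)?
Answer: 879/2 ≈ 439.50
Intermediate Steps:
V = -772
Q(n) = 1 (Q(n) = 6 - 1*5 = 6 - 5 = 1)
k = 32 (k = 1 - 31*(-1) = 1 + 31 = 32)
v = -815/2 (v = (-43 - 772)/2 = (1/2)*(-815) = -815/2 ≈ -407.50)
k - v = 32 - 1*(-815/2) = 32 + 815/2 = 879/2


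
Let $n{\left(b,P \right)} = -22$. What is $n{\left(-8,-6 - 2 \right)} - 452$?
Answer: $-474$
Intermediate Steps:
$n{\left(-8,-6 - 2 \right)} - 452 = -22 - 452 = -474$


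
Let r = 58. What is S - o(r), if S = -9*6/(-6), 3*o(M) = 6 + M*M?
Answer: -3343/3 ≈ -1114.3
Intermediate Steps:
o(M) = 2 + M**2/3 (o(M) = (6 + M*M)/3 = (6 + M**2)/3 = 2 + M**2/3)
S = 9 (S = -54*(-1/6) = 9)
S - o(r) = 9 - (2 + (1/3)*58**2) = 9 - (2 + (1/3)*3364) = 9 - (2 + 3364/3) = 9 - 1*3370/3 = 9 - 3370/3 = -3343/3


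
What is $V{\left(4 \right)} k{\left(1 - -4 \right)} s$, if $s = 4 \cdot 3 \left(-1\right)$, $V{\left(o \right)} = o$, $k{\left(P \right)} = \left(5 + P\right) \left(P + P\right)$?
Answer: $-4800$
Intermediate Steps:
$k{\left(P \right)} = 2 P \left(5 + P\right)$ ($k{\left(P \right)} = \left(5 + P\right) 2 P = 2 P \left(5 + P\right)$)
$s = -12$ ($s = 12 \left(-1\right) = -12$)
$V{\left(4 \right)} k{\left(1 - -4 \right)} s = 4 \cdot 2 \left(1 - -4\right) \left(5 + \left(1 - -4\right)\right) \left(-12\right) = 4 \cdot 2 \left(1 + 4\right) \left(5 + \left(1 + 4\right)\right) \left(-12\right) = 4 \cdot 2 \cdot 5 \left(5 + 5\right) \left(-12\right) = 4 \cdot 2 \cdot 5 \cdot 10 \left(-12\right) = 4 \cdot 100 \left(-12\right) = 400 \left(-12\right) = -4800$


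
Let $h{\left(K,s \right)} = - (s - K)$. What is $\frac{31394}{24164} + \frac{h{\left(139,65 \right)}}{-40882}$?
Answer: $\frac{320415343}{246968162} \approx 1.2974$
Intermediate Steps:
$h{\left(K,s \right)} = K - s$
$\frac{31394}{24164} + \frac{h{\left(139,65 \right)}}{-40882} = \frac{31394}{24164} + \frac{139 - 65}{-40882} = 31394 \cdot \frac{1}{24164} + \left(139 - 65\right) \left(- \frac{1}{40882}\right) = \frac{15697}{12082} + 74 \left(- \frac{1}{40882}\right) = \frac{15697}{12082} - \frac{37}{20441} = \frac{320415343}{246968162}$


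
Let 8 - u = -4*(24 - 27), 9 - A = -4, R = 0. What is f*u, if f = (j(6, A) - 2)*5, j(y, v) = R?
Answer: 40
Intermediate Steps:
A = 13 (A = 9 - 1*(-4) = 9 + 4 = 13)
j(y, v) = 0
f = -10 (f = (0 - 2)*5 = -2*5 = -10)
u = -4 (u = 8 - (-4)*(24 - 27) = 8 - (-4)*(-3) = 8 - 1*12 = 8 - 12 = -4)
f*u = -10*(-4) = 40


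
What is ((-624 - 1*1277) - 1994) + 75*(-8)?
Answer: -4495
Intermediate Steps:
((-624 - 1*1277) - 1994) + 75*(-8) = ((-624 - 1277) - 1994) - 600 = (-1901 - 1994) - 600 = -3895 - 600 = -4495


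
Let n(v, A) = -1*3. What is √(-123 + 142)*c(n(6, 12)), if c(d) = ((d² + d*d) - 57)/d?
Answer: 13*√19 ≈ 56.666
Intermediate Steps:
n(v, A) = -3
c(d) = (-57 + 2*d²)/d (c(d) = ((d² + d²) - 57)/d = (2*d² - 57)/d = (-57 + 2*d²)/d)
√(-123 + 142)*c(n(6, 12)) = √(-123 + 142)*(-57/(-3) + 2*(-3)) = √19*(-57*(-⅓) - 6) = √19*(19 - 6) = √19*13 = 13*√19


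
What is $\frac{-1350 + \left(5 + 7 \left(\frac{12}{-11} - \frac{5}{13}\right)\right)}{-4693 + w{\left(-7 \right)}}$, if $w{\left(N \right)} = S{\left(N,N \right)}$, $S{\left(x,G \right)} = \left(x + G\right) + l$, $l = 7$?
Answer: $\frac{48453}{168025} \approx 0.28837$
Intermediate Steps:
$S{\left(x,G \right)} = 7 + G + x$ ($S{\left(x,G \right)} = \left(x + G\right) + 7 = \left(G + x\right) + 7 = 7 + G + x$)
$w{\left(N \right)} = 7 + 2 N$ ($w{\left(N \right)} = 7 + N + N = 7 + 2 N$)
$\frac{-1350 + \left(5 + 7 \left(\frac{12}{-11} - \frac{5}{13}\right)\right)}{-4693 + w{\left(-7 \right)}} = \frac{-1350 + \left(5 + 7 \left(\frac{12}{-11} - \frac{5}{13}\right)\right)}{-4693 + \left(7 + 2 \left(-7\right)\right)} = \frac{-1350 + \left(5 + 7 \left(12 \left(- \frac{1}{11}\right) - \frac{5}{13}\right)\right)}{-4693 + \left(7 - 14\right)} = \frac{-1350 + \left(5 + 7 \left(- \frac{12}{11} - \frac{5}{13}\right)\right)}{-4693 - 7} = \frac{-1350 + \left(5 + 7 \left(- \frac{211}{143}\right)\right)}{-4700} = \left(-1350 + \left(5 - \frac{1477}{143}\right)\right) \left(- \frac{1}{4700}\right) = \left(-1350 - \frac{762}{143}\right) \left(- \frac{1}{4700}\right) = \left(- \frac{193812}{143}\right) \left(- \frac{1}{4700}\right) = \frac{48453}{168025}$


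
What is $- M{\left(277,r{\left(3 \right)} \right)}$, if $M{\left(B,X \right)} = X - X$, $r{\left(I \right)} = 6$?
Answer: $0$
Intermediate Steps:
$M{\left(B,X \right)} = 0$
$- M{\left(277,r{\left(3 \right)} \right)} = \left(-1\right) 0 = 0$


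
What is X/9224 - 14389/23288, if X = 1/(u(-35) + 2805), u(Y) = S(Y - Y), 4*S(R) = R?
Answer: -23268198637/37658617260 ≈ -0.61787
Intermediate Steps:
S(R) = R/4
u(Y) = 0 (u(Y) = (Y - Y)/4 = (¼)*0 = 0)
X = 1/2805 (X = 1/(0 + 2805) = 1/2805 ≈ 0.00035651)
X/9224 - 14389/23288 = (1/2805)/9224 - 14389/23288 = (1/2805)*(1/9224) - 14389*1/23288 = 1/25873320 - 14389/23288 = -23268198637/37658617260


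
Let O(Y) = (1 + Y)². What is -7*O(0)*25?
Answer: -175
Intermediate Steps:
-7*O(0)*25 = -7*(1 + 0)²*25 = -7*1²*25 = -7*1*25 = -7*25 = -175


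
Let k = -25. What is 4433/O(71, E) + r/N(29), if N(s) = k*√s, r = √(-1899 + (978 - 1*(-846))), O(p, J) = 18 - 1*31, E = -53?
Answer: -341 - I*√87/145 ≈ -341.0 - 0.064327*I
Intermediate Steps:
O(p, J) = -13 (O(p, J) = 18 - 31 = -13)
r = 5*I*√3 (r = √(-1899 + (978 + 846)) = √(-1899 + 1824) = √(-75) = 5*I*√3 ≈ 8.6602*I)
N(s) = -25*√s
4433/O(71, E) + r/N(29) = 4433/(-13) + (5*I*√3)/((-25*√29)) = 4433*(-1/13) + (5*I*√3)*(-√29/725) = -341 - I*√87/145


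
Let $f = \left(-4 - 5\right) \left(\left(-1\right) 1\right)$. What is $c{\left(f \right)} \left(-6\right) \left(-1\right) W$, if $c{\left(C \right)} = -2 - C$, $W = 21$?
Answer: $-1386$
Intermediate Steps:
$f = 9$ ($f = \left(-9\right) \left(-1\right) = 9$)
$c{\left(f \right)} \left(-6\right) \left(-1\right) W = \left(-2 - 9\right) \left(-6\right) \left(-1\right) 21 = \left(-2 - 9\right) 6 \cdot 21 = \left(-11\right) 126 = -1386$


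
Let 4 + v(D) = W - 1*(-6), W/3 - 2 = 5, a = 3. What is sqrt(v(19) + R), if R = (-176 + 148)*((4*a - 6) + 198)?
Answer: I*sqrt(5689) ≈ 75.425*I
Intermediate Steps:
W = 21 (W = 6 + 3*5 = 6 + 15 = 21)
v(D) = 23 (v(D) = -4 + (21 - 1*(-6)) = -4 + (21 + 6) = -4 + 27 = 23)
R = -5712 (R = (-176 + 148)*((4*3 - 6) + 198) = -28*((12 - 6) + 198) = -28*(6 + 198) = -28*204 = -5712)
sqrt(v(19) + R) = sqrt(23 - 5712) = sqrt(-5689) = I*sqrt(5689)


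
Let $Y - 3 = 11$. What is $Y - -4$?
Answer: $18$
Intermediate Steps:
$Y = 14$ ($Y = 3 + 11 = 14$)
$Y - -4 = 14 - -4 = 14 + 4 = 18$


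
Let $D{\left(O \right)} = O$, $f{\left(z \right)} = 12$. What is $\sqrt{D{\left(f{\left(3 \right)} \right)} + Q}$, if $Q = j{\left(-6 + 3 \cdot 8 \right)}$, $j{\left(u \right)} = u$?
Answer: $\sqrt{30} \approx 5.4772$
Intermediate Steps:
$Q = 18$ ($Q = -6 + 3 \cdot 8 = -6 + 24 = 18$)
$\sqrt{D{\left(f{\left(3 \right)} \right)} + Q} = \sqrt{12 + 18} = \sqrt{30}$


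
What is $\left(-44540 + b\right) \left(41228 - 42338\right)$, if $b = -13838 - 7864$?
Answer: $73528620$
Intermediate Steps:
$b = -21702$
$\left(-44540 + b\right) \left(41228 - 42338\right) = \left(-44540 - 21702\right) \left(41228 - 42338\right) = \left(-66242\right) \left(-1110\right) = 73528620$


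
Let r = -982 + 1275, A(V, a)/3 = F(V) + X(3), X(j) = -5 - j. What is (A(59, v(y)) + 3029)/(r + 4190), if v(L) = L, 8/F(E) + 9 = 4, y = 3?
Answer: 15001/22415 ≈ 0.66924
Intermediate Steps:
F(E) = -8/5 (F(E) = 8/(-9 + 4) = 8/(-5) = 8*(-1/5) = -8/5)
A(V, a) = -144/5 (A(V, a) = 3*(-8/5 + (-5 - 1*3)) = 3*(-8/5 + (-5 - 3)) = 3*(-8/5 - 8) = 3*(-48/5) = -144/5)
r = 293
(A(59, v(y)) + 3029)/(r + 4190) = (-144/5 + 3029)/(293 + 4190) = (15001/5)/4483 = (15001/5)*(1/4483) = 15001/22415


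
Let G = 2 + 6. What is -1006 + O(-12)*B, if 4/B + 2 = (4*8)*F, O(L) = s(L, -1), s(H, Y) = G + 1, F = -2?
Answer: -11072/11 ≈ -1006.5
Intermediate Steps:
G = 8
s(H, Y) = 9 (s(H, Y) = 8 + 1 = 9)
O(L) = 9
B = -2/33 (B = 4/(-2 + (4*8)*(-2)) = 4/(-2 + 32*(-2)) = 4/(-2 - 64) = 4/(-66) = 4*(-1/66) = -2/33 ≈ -0.060606)
-1006 + O(-12)*B = -1006 + 9*(-2/33) = -1006 - 6/11 = -11072/11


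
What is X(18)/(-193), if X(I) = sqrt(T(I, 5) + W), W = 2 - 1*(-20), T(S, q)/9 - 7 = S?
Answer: -sqrt(247)/193 ≈ -0.081431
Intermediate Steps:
T(S, q) = 63 + 9*S
W = 22 (W = 2 + 20 = 22)
X(I) = sqrt(85 + 9*I) (X(I) = sqrt((63 + 9*I) + 22) = sqrt(85 + 9*I))
X(18)/(-193) = sqrt(85 + 9*18)/(-193) = sqrt(85 + 162)*(-1/193) = sqrt(247)*(-1/193) = -sqrt(247)/193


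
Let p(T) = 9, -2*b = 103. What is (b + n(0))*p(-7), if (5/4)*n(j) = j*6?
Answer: -927/2 ≈ -463.50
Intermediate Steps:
n(j) = 24*j/5 (n(j) = 4*(j*6)/5 = 4*(6*j)/5 = 24*j/5)
b = -103/2 (b = -1/2*103 = -103/2 ≈ -51.500)
(b + n(0))*p(-7) = (-103/2 + (24/5)*0)*9 = (-103/2 + 0)*9 = -103/2*9 = -927/2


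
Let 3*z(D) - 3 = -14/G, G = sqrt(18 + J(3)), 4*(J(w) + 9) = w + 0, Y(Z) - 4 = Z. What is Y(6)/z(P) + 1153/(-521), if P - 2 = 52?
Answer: -2327959/225593 - 840*sqrt(39)/433 ≈ -22.434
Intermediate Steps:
Y(Z) = 4 + Z
J(w) = -9 + w/4 (J(w) = -9 + (w + 0)/4 = -9 + w/4)
G = sqrt(39)/2 (G = sqrt(18 + (-9 + (1/4)*3)) = sqrt(18 + (-9 + 3/4)) = sqrt(18 - 33/4) = sqrt(39/4) = sqrt(39)/2 ≈ 3.1225)
P = 54 (P = 2 + 52 = 54)
z(D) = 1 - 28*sqrt(39)/117 (z(D) = 1 + (-14*2*sqrt(39)/39)/3 = 1 + (-28*sqrt(39)/39)/3 = 1 - 28*sqrt(39)/117)
Y(6)/z(P) + 1153/(-521) = (4 + 6)/(1 - 28*sqrt(39)/117) + 1153/(-521) = 10/(1 - 28*sqrt(39)/117) + 1153*(-1/521) = 10/(1 - 28*sqrt(39)/117) - 1153/521 = -1153/521 + 10/(1 - 28*sqrt(39)/117)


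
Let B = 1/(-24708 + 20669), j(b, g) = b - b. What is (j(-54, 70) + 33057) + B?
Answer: 133517222/4039 ≈ 33057.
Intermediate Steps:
j(b, g) = 0
B = -1/4039 (B = 1/(-4039) = -1/4039 ≈ -0.00024759)
(j(-54, 70) + 33057) + B = (0 + 33057) - 1/4039 = 33057 - 1/4039 = 133517222/4039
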